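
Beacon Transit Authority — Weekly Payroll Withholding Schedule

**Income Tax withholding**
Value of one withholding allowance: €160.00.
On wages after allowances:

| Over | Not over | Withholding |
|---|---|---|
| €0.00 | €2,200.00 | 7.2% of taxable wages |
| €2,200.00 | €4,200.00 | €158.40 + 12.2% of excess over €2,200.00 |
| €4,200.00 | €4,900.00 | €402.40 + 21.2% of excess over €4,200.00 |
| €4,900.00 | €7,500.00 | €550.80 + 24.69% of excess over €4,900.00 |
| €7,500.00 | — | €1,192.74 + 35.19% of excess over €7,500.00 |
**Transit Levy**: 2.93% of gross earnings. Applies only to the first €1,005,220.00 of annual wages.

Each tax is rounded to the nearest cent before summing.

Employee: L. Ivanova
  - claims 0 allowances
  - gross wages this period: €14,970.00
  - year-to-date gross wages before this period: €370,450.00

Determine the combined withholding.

€4,260.05

Income Tax: taxable = €14,970.00
  €1,192.74 + 35.19% × (€14,970.00 − €7,500.00) = €1,192.74 + 35.19% × €7,470.00 = €3,821.43
Transit Levy: 2.93% × €14,970.00 = €438.62
Total: €3,821.43 + €438.62 = €4,260.05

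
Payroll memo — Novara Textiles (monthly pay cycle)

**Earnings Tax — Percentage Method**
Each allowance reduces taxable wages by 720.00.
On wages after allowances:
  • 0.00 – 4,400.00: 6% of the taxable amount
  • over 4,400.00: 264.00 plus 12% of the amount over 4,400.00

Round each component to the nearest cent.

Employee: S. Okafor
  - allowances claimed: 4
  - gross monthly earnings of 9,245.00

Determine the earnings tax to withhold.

Earnings Tax: taxable = 9,245.00 − 4×720.00 = 6,365.00
  264.00 + 12% × (6,365.00 − 4,400.00) = 264.00 + 12% × 1,965.00 = 499.80

499.80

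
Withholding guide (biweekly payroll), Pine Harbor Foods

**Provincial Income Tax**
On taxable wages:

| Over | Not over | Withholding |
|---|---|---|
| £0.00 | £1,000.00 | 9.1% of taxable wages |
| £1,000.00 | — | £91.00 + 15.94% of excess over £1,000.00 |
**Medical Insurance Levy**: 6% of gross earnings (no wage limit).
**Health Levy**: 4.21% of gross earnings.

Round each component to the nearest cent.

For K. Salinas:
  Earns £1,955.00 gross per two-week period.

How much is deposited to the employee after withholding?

£1,512.16

Provincial Income Tax: taxable = £1,955.00
  £91.00 + 15.94% × (£1,955.00 − £1,000.00) = £91.00 + 15.94% × £955.00 = £243.23
Medical Insurance Levy: 6% × £1,955.00 = £117.30
Health Levy: 4.21% × £1,955.00 = £82.31
Total withheld: £243.23 + £117.30 + £82.31 = £442.84
Net pay: £1,955.00 − £442.84 = £1,512.16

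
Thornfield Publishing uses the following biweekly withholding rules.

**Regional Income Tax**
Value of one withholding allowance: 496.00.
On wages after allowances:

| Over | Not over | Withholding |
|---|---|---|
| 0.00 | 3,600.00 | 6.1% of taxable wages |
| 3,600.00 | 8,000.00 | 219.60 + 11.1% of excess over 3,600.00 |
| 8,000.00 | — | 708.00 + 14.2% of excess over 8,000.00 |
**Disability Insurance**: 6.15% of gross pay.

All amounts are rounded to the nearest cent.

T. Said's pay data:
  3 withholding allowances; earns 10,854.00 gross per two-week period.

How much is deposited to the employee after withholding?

Regional Income Tax: taxable = 10,854.00 − 3×496.00 = 9,366.00
  708.00 + 14.2% × (9,366.00 − 8,000.00) = 708.00 + 14.2% × 1,366.00 = 901.97
Disability Insurance: 6.15% × 10,854.00 = 667.52
Total withheld: 901.97 + 667.52 = 1,569.49
Net pay: 10,854.00 − 1,569.49 = 9,284.51

9,284.51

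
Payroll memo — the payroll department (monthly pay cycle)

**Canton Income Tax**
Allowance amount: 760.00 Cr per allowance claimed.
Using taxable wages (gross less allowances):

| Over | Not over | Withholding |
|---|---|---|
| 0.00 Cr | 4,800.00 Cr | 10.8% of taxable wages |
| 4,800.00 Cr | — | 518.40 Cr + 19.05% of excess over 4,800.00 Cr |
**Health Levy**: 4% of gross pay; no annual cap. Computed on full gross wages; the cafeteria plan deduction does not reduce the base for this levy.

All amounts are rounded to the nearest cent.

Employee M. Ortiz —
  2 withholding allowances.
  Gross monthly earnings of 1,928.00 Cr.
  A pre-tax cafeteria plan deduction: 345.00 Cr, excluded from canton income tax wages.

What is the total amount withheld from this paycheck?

Canton Income Tax: taxable = 1,928.00 Cr − 345.00 Cr − 2×760.00 Cr = 63.00 Cr
  10.8% × 63.00 Cr = 6.80 Cr
Health Levy: 4% × 1,928.00 Cr = 77.12 Cr
Total: 6.80 Cr + 77.12 Cr = 83.92 Cr

83.92 Cr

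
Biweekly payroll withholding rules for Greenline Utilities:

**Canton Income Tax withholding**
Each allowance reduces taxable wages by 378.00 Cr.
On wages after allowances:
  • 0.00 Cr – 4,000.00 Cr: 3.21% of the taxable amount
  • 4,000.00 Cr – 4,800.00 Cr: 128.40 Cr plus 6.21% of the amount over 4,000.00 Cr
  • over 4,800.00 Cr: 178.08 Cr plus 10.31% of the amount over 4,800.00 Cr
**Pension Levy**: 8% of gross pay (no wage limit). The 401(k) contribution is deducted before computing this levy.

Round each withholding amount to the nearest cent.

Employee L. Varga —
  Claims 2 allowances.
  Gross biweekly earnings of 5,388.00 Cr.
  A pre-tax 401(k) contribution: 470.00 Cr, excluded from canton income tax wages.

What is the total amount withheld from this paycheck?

Canton Income Tax: taxable = 5,388.00 Cr − 470.00 Cr − 2×378.00 Cr = 4,162.00 Cr
  128.40 Cr + 6.21% × (4,162.00 Cr − 4,000.00 Cr) = 128.40 Cr + 6.21% × 162.00 Cr = 138.46 Cr
Pension Levy: 8% × 4,918.00 Cr = 393.44 Cr
Total: 138.46 Cr + 393.44 Cr = 531.90 Cr

531.90 Cr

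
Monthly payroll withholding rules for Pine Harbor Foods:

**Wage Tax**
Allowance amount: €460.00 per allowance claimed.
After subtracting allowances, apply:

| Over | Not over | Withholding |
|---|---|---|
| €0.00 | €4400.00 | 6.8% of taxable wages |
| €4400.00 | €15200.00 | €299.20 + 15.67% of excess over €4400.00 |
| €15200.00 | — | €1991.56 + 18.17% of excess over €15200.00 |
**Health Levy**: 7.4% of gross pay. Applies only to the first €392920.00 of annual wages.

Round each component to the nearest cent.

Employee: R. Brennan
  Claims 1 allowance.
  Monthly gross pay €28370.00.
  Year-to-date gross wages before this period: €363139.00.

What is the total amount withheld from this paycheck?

€6400.35

Wage Tax: taxable = €28370.00 − 1×€460.00 = €27910.00
  €1991.56 + 18.17% × (€27910.00 − €15200.00) = €1991.56 + 18.17% × €12710.00 = €4300.97
Health Levy: 7.4% × €28370.00 = €2099.38
Total: €4300.97 + €2099.38 = €6400.35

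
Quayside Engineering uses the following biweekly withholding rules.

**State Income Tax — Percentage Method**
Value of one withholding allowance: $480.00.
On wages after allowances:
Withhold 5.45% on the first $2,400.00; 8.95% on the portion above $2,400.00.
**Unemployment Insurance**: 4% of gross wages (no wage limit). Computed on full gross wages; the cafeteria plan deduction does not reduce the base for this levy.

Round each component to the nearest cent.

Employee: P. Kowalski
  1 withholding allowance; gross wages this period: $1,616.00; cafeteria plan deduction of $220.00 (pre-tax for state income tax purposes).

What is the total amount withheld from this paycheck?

$114.56

State Income Tax: taxable = $1,616.00 − $220.00 − 1×$480.00 = $916.00
  5.45% × $916.00 = $49.92
Unemployment Insurance: 4% × $1,616.00 = $64.64
Total: $49.92 + $64.64 = $114.56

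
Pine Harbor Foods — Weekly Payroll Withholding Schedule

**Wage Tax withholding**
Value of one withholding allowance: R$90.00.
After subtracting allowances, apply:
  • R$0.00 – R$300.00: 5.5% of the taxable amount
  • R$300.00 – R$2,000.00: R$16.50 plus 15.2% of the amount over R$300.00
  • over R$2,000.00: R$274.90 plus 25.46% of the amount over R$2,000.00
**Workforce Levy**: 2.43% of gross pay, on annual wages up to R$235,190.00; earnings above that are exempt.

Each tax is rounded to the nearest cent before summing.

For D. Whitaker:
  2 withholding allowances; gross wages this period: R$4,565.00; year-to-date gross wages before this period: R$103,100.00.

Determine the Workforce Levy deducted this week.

Workforce Levy: 2.43% × R$4,565.00 = R$110.93

R$110.93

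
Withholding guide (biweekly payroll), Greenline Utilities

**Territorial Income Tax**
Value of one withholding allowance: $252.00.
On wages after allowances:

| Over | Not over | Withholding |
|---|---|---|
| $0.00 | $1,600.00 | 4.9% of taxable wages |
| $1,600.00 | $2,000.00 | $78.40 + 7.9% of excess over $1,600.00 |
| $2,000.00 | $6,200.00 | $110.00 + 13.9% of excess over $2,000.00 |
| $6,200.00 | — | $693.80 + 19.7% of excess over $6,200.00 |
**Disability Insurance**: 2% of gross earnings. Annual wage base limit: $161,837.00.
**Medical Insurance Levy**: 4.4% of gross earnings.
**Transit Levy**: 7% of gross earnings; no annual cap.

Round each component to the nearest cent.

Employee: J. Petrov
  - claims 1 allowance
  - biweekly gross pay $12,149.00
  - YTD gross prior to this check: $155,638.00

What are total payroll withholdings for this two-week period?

Territorial Income Tax: taxable = $12,149.00 − 1×$252.00 = $11,897.00
  $693.80 + 19.7% × ($11,897.00 − $6,200.00) = $693.80 + 19.7% × $5,697.00 = $1,816.11
Disability Insurance: cap $161,837.00 − YTD $155,638.00 = $6,199.00 subject; 2% × $6,199.00 = $123.98
Medical Insurance Levy: 4.4% × $12,149.00 = $534.56
Transit Levy: 7% × $12,149.00 = $850.43
Total: $1,816.11 + $123.98 + $534.56 + $850.43 = $3,325.08

$3,325.08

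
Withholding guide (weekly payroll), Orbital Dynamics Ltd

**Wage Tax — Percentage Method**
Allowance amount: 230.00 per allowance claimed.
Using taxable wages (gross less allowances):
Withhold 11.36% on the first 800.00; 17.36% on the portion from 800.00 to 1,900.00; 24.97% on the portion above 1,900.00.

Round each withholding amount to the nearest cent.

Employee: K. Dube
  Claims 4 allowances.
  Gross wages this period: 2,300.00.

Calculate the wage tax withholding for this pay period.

Wage Tax: taxable = 2,300.00 − 4×230.00 = 1,380.00
  90.88 + 17.36% × (1,380.00 − 800.00) = 90.88 + 17.36% × 580.00 = 191.57

191.57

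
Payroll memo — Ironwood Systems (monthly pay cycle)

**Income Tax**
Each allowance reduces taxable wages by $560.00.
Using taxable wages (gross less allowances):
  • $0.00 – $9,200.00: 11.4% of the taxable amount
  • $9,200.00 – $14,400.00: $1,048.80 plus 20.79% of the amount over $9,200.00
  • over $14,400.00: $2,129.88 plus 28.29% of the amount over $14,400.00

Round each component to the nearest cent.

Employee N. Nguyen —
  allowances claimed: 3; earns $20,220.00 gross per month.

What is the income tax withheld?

Income Tax: taxable = $20,220.00 − 3×$560.00 = $18,540.00
  $2,129.88 + 28.29% × ($18,540.00 − $14,400.00) = $2,129.88 + 28.29% × $4,140.00 = $3,301.09

$3,301.09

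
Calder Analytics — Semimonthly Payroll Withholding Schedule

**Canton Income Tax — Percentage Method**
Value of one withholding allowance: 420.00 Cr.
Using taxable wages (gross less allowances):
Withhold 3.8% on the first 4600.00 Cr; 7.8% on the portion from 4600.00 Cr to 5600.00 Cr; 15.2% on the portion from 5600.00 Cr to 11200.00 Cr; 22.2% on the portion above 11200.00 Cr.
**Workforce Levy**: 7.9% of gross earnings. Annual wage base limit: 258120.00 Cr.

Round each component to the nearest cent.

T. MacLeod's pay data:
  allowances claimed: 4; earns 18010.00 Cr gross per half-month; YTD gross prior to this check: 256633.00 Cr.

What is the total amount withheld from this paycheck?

2360.33 Cr

Canton Income Tax: taxable = 18010.00 Cr − 4×420.00 Cr = 16330.00 Cr
  1104.00 Cr + 22.2% × (16330.00 Cr − 11200.00 Cr) = 1104.00 Cr + 22.2% × 5130.00 Cr = 2242.86 Cr
Workforce Levy: cap 258120.00 Cr − YTD 256633.00 Cr = 1487.00 Cr subject; 7.9% × 1487.00 Cr = 117.47 Cr
Total: 2242.86 Cr + 117.47 Cr = 2360.33 Cr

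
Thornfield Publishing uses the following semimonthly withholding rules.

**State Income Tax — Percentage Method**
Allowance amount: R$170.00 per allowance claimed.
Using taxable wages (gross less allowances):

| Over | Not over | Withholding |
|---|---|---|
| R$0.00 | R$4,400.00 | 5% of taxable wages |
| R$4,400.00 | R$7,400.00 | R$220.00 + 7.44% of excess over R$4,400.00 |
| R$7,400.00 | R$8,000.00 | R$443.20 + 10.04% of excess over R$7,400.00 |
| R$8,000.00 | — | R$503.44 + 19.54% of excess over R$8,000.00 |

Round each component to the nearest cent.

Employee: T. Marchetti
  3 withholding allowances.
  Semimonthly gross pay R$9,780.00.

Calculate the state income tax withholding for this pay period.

State Income Tax: taxable = R$9,780.00 − 3×R$170.00 = R$9,270.00
  R$503.44 + 19.54% × (R$9,270.00 − R$8,000.00) = R$503.44 + 19.54% × R$1,270.00 = R$751.60

R$751.60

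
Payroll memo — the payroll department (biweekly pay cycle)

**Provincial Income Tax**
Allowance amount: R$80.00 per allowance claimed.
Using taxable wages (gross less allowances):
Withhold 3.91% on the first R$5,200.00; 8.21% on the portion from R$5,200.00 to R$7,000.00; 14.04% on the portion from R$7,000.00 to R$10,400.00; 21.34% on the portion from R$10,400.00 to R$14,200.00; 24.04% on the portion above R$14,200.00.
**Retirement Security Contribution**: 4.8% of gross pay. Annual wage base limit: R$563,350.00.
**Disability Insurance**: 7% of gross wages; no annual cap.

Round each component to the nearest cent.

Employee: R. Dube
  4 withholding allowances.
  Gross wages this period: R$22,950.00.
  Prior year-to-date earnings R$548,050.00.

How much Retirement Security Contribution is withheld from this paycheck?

Retirement Security Contribution: cap R$563,350.00 − YTD R$548,050.00 = R$15,300.00 subject; 4.8% × R$15,300.00 = R$734.40

R$734.40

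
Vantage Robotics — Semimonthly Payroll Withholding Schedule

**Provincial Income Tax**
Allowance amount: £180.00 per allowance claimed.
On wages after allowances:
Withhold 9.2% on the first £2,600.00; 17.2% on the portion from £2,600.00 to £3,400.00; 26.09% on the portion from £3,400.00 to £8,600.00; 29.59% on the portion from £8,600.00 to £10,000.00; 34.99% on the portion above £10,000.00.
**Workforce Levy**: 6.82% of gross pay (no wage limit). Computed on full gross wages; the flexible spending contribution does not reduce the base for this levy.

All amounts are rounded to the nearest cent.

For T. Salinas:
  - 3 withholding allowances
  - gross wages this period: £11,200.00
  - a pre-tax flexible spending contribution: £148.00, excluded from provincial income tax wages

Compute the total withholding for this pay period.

Provincial Income Tax: taxable = £11,200.00 − £148.00 − 3×£180.00 = £10,512.00
  £2,147.74 + 34.99% × (£10,512.00 − £10,000.00) = £2,147.74 + 34.99% × £512.00 = £2,326.89
Workforce Levy: 6.82% × £11,200.00 = £763.84
Total: £2,326.89 + £763.84 = £3,090.73

£3,090.73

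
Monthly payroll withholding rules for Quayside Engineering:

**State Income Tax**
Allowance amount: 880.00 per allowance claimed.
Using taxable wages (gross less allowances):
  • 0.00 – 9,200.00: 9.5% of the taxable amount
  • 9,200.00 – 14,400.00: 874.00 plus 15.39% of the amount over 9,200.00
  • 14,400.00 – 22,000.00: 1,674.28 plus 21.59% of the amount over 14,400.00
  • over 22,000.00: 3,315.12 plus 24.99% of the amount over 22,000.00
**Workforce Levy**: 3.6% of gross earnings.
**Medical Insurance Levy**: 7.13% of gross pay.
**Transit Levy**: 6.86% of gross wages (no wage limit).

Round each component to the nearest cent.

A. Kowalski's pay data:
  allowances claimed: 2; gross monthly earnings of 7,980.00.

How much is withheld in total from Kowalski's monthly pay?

1,994.58

State Income Tax: taxable = 7,980.00 − 2×880.00 = 6,220.00
  9.5% × 6,220.00 = 590.90
Workforce Levy: 3.6% × 7,980.00 = 287.28
Medical Insurance Levy: 7.13% × 7,980.00 = 568.97
Transit Levy: 6.86% × 7,980.00 = 547.43
Total: 590.90 + 287.28 + 568.97 + 547.43 = 1,994.58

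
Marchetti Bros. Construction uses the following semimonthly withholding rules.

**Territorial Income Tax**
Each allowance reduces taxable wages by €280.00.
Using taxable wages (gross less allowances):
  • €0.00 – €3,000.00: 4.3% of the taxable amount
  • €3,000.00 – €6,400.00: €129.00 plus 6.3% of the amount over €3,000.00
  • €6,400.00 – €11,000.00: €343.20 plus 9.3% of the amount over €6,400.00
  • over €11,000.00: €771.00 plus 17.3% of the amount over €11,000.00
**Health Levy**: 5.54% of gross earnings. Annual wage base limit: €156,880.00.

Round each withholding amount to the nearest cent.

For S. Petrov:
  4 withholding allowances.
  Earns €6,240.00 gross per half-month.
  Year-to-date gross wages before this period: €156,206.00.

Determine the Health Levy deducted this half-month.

€37.34

Health Levy: cap €156,880.00 − YTD €156,206.00 = €674.00 subject; 5.54% × €674.00 = €37.34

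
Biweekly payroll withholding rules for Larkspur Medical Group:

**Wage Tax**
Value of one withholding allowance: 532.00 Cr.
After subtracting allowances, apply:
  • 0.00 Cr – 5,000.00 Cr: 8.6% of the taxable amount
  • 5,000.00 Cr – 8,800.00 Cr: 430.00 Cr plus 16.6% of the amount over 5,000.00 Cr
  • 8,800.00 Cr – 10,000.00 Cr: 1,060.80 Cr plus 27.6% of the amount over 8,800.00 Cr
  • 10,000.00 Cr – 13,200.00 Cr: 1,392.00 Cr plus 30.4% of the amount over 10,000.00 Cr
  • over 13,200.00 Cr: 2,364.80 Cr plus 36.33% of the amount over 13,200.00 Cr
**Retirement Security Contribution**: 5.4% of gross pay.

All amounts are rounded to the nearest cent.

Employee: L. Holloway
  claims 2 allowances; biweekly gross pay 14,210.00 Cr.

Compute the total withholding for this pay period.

Wage Tax: taxable = 14,210.00 Cr − 2×532.00 Cr = 13,146.00 Cr
  1,392.00 Cr + 30.4% × (13,146.00 Cr − 10,000.00 Cr) = 1,392.00 Cr + 30.4% × 3,146.00 Cr = 2,348.38 Cr
Retirement Security Contribution: 5.4% × 14,210.00 Cr = 767.34 Cr
Total: 2,348.38 Cr + 767.34 Cr = 3,115.72 Cr

3,115.72 Cr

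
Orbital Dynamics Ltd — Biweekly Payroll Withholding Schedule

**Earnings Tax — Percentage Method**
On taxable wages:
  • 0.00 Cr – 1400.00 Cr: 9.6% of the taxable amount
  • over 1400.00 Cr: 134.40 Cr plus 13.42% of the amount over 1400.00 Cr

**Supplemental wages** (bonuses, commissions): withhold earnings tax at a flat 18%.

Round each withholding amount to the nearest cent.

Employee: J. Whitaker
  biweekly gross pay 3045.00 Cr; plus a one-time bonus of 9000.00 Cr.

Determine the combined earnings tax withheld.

Earnings Tax: taxable = 3045.00 Cr
  134.40 Cr + 13.42% × (3045.00 Cr − 1400.00 Cr) = 134.40 Cr + 13.42% × 1645.00 Cr = 355.16 Cr
Supplemental (18% flat on bonus): 18% × 9000.00 Cr = 1620.00 Cr
Total earnings tax: 355.16 Cr + 1620.00 Cr = 1975.16 Cr

1975.16 Cr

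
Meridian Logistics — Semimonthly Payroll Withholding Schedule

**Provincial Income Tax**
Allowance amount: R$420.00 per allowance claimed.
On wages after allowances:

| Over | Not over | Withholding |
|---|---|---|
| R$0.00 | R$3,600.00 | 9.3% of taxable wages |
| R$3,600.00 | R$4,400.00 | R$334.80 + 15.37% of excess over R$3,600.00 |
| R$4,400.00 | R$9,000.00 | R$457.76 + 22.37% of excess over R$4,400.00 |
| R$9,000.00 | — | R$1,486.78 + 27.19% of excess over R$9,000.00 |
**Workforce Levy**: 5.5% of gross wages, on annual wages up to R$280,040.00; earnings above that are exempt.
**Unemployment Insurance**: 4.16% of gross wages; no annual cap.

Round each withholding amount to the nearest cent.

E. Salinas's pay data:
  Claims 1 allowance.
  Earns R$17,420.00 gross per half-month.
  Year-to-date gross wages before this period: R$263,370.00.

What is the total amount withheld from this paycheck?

Provincial Income Tax: taxable = R$17,420.00 − 1×R$420.00 = R$17,000.00
  R$1,486.78 + 27.19% × (R$17,000.00 − R$9,000.00) = R$1,486.78 + 27.19% × R$8,000.00 = R$3,661.98
Workforce Levy: cap R$280,040.00 − YTD R$263,370.00 = R$16,670.00 subject; 5.5% × R$16,670.00 = R$916.85
Unemployment Insurance: 4.16% × R$17,420.00 = R$724.67
Total: R$3,661.98 + R$916.85 + R$724.67 = R$5,303.50

R$5,303.50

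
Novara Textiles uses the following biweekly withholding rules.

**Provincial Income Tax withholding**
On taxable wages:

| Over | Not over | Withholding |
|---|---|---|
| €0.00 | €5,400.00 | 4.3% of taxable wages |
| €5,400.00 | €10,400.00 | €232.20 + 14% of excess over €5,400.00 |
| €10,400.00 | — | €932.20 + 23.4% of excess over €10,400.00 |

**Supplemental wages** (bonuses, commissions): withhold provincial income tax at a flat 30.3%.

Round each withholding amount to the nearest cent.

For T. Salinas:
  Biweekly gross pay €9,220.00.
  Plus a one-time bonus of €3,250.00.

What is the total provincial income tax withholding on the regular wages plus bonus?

Provincial Income Tax: taxable = €9,220.00
  €232.20 + 14% × (€9,220.00 − €5,400.00) = €232.20 + 14% × €3,820.00 = €767.00
Supplemental (30.3% flat on bonus): 30.3% × €3,250.00 = €984.75
Total provincial income tax: €767.00 + €984.75 = €1,751.75

€1,751.75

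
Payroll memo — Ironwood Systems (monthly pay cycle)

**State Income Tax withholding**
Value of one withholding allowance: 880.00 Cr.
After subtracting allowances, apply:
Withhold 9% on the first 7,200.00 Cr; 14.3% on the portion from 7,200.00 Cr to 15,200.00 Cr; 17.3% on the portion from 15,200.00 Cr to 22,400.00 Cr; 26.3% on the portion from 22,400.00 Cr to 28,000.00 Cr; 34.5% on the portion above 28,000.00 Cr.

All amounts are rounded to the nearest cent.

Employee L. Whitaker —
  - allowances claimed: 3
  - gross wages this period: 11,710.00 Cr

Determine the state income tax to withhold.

915.41 Cr

State Income Tax: taxable = 11,710.00 Cr − 3×880.00 Cr = 9,070.00 Cr
  648.00 Cr + 14.3% × (9,070.00 Cr − 7,200.00 Cr) = 648.00 Cr + 14.3% × 1,870.00 Cr = 915.41 Cr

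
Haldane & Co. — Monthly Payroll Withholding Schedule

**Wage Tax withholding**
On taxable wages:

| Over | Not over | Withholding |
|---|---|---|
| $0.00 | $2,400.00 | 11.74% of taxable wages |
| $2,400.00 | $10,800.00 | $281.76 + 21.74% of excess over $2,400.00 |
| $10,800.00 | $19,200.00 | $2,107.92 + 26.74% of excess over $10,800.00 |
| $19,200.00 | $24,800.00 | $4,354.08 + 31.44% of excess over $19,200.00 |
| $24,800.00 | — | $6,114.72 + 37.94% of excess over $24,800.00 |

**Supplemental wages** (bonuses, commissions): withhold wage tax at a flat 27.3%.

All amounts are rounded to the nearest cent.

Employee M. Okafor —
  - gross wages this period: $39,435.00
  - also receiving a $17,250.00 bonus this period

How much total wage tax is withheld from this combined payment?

Wage Tax: taxable = $39,435.00
  $6,114.72 + 37.94% × ($39,435.00 − $24,800.00) = $6,114.72 + 37.94% × $14,635.00 = $11,667.24
Supplemental (27.3% flat on bonus): 27.3% × $17,250.00 = $4,709.25
Total wage tax: $11,667.24 + $4,709.25 = $16,376.49

$16,376.49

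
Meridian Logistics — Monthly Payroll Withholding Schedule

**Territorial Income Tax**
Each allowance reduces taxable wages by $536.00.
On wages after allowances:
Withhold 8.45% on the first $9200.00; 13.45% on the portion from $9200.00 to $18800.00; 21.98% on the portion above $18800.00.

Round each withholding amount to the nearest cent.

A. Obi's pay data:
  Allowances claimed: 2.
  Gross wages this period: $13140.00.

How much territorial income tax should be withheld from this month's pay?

$1163.15

Territorial Income Tax: taxable = $13140.00 − 2×$536.00 = $12068.00
  $777.40 + 13.45% × ($12068.00 − $9200.00) = $777.40 + 13.45% × $2868.00 = $1163.15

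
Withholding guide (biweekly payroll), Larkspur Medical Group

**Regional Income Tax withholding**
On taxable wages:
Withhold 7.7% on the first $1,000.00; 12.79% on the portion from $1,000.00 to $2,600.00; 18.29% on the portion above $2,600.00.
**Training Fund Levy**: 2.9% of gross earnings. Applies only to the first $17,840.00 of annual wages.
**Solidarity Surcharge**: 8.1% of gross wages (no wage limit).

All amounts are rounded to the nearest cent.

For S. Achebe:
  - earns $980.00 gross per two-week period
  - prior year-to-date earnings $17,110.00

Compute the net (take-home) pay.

$803.99

Regional Income Tax: taxable = $980.00
  7.7% × $980.00 = $75.46
Training Fund Levy: cap $17,840.00 − YTD $17,110.00 = $730.00 subject; 2.9% × $730.00 = $21.17
Solidarity Surcharge: 8.1% × $980.00 = $79.38
Total withheld: $75.46 + $21.17 + $79.38 = $176.01
Net pay: $980.00 − $176.01 = $803.99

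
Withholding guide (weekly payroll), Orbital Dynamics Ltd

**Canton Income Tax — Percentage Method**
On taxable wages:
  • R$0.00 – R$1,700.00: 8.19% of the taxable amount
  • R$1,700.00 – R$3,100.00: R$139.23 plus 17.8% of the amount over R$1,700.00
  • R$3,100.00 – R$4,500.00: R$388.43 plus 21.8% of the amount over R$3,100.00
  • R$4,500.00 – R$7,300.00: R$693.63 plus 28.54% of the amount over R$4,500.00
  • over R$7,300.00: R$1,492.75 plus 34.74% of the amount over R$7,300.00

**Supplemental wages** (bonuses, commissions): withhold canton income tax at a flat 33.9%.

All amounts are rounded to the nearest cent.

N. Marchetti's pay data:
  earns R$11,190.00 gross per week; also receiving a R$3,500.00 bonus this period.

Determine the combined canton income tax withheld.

R$4,030.64

Canton Income Tax: taxable = R$11,190.00
  R$1,492.75 + 34.74% × (R$11,190.00 − R$7,300.00) = R$1,492.75 + 34.74% × R$3,890.00 = R$2,844.14
Supplemental (33.9% flat on bonus): 33.9% × R$3,500.00 = R$1,186.50
Total canton income tax: R$2,844.14 + R$1,186.50 = R$4,030.64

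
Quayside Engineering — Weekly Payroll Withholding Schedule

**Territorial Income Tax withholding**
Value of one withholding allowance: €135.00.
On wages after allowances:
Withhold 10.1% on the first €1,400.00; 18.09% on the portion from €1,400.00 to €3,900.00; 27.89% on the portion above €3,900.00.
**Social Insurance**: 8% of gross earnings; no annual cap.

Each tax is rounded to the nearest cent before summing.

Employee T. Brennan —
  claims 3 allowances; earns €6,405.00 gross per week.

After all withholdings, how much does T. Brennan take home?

€4,713.26

Territorial Income Tax: taxable = €6,405.00 − 3×€135.00 = €6,000.00
  €593.65 + 27.89% × (€6,000.00 − €3,900.00) = €593.65 + 27.89% × €2,100.00 = €1,179.34
Social Insurance: 8% × €6,405.00 = €512.40
Total withheld: €1,179.34 + €512.40 = €1,691.74
Net pay: €6,405.00 − €1,691.74 = €4,713.26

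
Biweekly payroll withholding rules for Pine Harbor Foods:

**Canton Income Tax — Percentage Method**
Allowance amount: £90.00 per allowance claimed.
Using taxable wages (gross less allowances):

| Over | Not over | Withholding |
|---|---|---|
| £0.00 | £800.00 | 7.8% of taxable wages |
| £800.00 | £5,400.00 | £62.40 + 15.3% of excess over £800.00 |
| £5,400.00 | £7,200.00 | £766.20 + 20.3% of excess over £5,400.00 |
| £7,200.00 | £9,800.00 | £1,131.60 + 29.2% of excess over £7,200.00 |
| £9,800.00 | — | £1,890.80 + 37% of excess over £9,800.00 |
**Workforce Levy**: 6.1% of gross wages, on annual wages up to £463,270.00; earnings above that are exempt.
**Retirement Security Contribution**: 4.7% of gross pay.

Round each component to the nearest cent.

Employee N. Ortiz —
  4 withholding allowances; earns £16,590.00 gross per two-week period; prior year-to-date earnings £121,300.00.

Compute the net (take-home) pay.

Canton Income Tax: taxable = £16,590.00 − 4×£90.00 = £16,230.00
  £1,890.80 + 37% × (£16,230.00 − £9,800.00) = £1,890.80 + 37% × £6,430.00 = £4,269.90
Workforce Levy: 6.1% × £16,590.00 = £1,011.99
Retirement Security Contribution: 4.7% × £16,590.00 = £779.73
Total withheld: £4,269.90 + £1,011.99 + £779.73 = £6,061.62
Net pay: £16,590.00 − £6,061.62 = £10,528.38

£10,528.38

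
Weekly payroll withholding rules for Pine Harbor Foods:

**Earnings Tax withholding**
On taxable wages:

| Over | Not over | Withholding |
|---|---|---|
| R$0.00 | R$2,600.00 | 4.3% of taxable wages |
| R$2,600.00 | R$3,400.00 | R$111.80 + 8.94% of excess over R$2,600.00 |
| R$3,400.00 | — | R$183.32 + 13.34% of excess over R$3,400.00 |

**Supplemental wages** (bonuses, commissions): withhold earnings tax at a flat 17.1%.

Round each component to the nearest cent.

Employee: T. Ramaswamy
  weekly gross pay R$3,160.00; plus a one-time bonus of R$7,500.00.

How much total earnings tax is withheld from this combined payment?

R$1,444.36

Earnings Tax: taxable = R$3,160.00
  R$111.80 + 8.94% × (R$3,160.00 − R$2,600.00) = R$111.80 + 8.94% × R$560.00 = R$161.86
Supplemental (17.1% flat on bonus): 17.1% × R$7,500.00 = R$1,282.50
Total earnings tax: R$161.86 + R$1,282.50 = R$1,444.36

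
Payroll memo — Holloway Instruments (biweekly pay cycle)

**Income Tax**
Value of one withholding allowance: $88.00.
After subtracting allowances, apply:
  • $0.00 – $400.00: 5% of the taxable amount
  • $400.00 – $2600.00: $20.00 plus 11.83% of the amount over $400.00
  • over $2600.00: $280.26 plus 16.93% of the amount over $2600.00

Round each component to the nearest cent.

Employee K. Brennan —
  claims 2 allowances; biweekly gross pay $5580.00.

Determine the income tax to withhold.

$754.98

Income Tax: taxable = $5580.00 − 2×$88.00 = $5404.00
  $280.26 + 16.93% × ($5404.00 − $2600.00) = $280.26 + 16.93% × $2804.00 = $754.98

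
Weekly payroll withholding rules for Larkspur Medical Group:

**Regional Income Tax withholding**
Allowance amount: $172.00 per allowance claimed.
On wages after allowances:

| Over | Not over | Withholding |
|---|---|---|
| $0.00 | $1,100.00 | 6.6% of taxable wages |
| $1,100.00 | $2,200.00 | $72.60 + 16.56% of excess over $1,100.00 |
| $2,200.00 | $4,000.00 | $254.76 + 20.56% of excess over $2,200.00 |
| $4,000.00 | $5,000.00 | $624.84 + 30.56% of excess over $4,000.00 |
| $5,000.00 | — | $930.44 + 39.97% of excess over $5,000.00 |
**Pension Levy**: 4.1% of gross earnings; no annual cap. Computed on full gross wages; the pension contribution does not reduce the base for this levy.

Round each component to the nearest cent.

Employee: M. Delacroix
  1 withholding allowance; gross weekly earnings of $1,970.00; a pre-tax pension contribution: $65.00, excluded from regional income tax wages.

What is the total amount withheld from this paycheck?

$258.19

Regional Income Tax: taxable = $1,970.00 − $65.00 − 1×$172.00 = $1,733.00
  $72.60 + 16.56% × ($1,733.00 − $1,100.00) = $72.60 + 16.56% × $633.00 = $177.42
Pension Levy: 4.1% × $1,970.00 = $80.77
Total: $177.42 + $80.77 = $258.19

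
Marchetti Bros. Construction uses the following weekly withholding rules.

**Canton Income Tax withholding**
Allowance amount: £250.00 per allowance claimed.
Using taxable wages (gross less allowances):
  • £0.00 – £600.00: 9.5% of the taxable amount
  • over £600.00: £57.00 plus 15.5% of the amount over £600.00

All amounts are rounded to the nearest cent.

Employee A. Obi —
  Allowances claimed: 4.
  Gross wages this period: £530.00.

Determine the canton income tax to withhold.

£0.00

Canton Income Tax: taxable = £530.00 − 4×£250.00 = £-470.00
  Taxable ≤ 0 → £0.00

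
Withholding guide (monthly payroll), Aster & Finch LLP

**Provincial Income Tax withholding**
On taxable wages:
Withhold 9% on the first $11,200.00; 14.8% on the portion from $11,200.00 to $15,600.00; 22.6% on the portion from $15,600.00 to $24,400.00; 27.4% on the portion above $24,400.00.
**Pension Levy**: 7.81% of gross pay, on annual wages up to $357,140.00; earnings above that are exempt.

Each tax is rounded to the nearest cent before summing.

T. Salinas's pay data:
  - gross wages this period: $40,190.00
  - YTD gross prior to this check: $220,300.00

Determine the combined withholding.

$11,113.30

Provincial Income Tax: taxable = $40,190.00
  $3,648.00 + 27.4% × ($40,190.00 − $24,400.00) = $3,648.00 + 27.4% × $15,790.00 = $7,974.46
Pension Levy: 7.81% × $40,190.00 = $3,138.84
Total: $7,974.46 + $3,138.84 = $11,113.30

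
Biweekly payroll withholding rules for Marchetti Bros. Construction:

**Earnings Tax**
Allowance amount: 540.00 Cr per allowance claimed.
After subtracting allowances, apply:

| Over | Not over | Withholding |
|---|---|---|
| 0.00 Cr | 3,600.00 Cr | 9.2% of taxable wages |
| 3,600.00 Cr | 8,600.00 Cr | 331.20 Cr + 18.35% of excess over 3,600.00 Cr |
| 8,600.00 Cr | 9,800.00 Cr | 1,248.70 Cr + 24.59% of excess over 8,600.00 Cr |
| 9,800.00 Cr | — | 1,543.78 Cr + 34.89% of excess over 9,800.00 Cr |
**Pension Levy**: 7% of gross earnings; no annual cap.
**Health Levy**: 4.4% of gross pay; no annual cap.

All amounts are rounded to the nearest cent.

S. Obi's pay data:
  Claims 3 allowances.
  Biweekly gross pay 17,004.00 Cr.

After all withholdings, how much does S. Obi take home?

Earnings Tax: taxable = 17,004.00 Cr − 3×540.00 Cr = 15,384.00 Cr
  1,543.78 Cr + 34.89% × (15,384.00 Cr − 9,800.00 Cr) = 1,543.78 Cr + 34.89% × 5,584.00 Cr = 3,492.04 Cr
Pension Levy: 7% × 17,004.00 Cr = 1,190.28 Cr
Health Levy: 4.4% × 17,004.00 Cr = 748.18 Cr
Total withheld: 3,492.04 Cr + 1,190.28 Cr + 748.18 Cr = 5,430.50 Cr
Net pay: 17,004.00 Cr − 5,430.50 Cr = 11,573.50 Cr

11,573.50 Cr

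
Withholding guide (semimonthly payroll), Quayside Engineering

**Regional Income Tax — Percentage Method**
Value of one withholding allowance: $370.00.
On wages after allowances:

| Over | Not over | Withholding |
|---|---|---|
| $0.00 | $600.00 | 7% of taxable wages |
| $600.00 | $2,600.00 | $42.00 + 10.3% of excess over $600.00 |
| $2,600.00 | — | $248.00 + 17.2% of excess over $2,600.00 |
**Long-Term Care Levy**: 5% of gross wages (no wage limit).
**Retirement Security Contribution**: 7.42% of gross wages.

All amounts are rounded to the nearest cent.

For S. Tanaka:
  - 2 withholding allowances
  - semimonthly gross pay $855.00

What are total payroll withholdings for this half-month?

Regional Income Tax: taxable = $855.00 − 2×$370.00 = $115.00
  7% × $115.00 = $8.05
Long-Term Care Levy: 5% × $855.00 = $42.75
Retirement Security Contribution: 7.42% × $855.00 = $63.44
Total: $8.05 + $42.75 + $63.44 = $114.24

$114.24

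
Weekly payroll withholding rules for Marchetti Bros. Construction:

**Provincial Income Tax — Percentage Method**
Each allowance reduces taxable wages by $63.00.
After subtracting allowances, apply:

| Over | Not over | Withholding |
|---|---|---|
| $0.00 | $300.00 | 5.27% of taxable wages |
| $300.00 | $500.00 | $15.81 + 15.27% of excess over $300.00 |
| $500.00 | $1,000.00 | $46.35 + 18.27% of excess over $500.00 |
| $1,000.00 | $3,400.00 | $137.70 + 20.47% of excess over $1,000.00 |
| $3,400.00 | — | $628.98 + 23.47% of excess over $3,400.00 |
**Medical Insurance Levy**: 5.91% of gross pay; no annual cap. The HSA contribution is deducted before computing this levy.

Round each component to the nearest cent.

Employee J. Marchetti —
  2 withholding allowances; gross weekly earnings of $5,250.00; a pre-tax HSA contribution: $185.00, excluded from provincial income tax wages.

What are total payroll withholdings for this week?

Provincial Income Tax: taxable = $5,250.00 − $185.00 − 2×$63.00 = $4,939.00
  $628.98 + 23.47% × ($4,939.00 − $3,400.00) = $628.98 + 23.47% × $1,539.00 = $990.18
Medical Insurance Levy: 5.91% × $5,065.00 = $299.34
Total: $990.18 + $299.34 = $1,289.52

$1,289.52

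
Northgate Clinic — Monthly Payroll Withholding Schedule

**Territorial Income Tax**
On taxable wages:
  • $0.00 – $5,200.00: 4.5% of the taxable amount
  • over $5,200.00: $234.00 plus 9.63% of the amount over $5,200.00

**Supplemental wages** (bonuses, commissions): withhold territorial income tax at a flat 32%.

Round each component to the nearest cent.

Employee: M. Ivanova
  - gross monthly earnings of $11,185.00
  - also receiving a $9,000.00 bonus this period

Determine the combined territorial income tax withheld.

$3,690.36

Territorial Income Tax: taxable = $11,185.00
  $234.00 + 9.63% × ($11,185.00 − $5,200.00) = $234.00 + 9.63% × $5,985.00 = $810.36
Supplemental (32% flat on bonus): 32% × $9,000.00 = $2,880.00
Total territorial income tax: $810.36 + $2,880.00 = $3,690.36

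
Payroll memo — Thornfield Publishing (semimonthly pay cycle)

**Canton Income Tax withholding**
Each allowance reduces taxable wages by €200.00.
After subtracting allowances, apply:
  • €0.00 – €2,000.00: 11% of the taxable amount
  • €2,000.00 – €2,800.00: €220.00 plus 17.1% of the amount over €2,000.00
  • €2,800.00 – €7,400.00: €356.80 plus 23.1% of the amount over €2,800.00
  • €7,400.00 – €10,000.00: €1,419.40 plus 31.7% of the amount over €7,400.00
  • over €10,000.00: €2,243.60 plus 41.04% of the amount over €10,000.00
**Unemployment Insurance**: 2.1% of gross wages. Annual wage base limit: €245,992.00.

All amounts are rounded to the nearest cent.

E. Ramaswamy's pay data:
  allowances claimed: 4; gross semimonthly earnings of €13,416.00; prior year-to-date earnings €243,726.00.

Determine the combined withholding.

Canton Income Tax: taxable = €13,416.00 − 4×€200.00 = €12,616.00
  €2,243.60 + 41.04% × (€12,616.00 − €10,000.00) = €2,243.60 + 41.04% × €2,616.00 = €3,317.21
Unemployment Insurance: cap €245,992.00 − YTD €243,726.00 = €2,266.00 subject; 2.1% × €2,266.00 = €47.59
Total: €3,317.21 + €47.59 = €3,364.80

€3,364.80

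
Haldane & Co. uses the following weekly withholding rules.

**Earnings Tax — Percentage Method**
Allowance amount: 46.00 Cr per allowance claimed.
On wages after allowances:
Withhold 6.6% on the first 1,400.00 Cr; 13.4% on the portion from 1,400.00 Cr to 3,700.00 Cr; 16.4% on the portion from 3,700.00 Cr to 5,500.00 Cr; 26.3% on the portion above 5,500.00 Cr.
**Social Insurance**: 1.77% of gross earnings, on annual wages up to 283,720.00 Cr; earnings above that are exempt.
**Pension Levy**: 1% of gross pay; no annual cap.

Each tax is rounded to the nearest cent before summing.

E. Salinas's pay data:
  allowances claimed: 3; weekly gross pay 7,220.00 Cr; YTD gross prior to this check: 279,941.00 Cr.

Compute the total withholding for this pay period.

1,250.96 Cr

Earnings Tax: taxable = 7,220.00 Cr − 3×46.00 Cr = 7,082.00 Cr
  695.80 Cr + 26.3% × (7,082.00 Cr − 5,500.00 Cr) = 695.80 Cr + 26.3% × 1,582.00 Cr = 1,111.87 Cr
Social Insurance: cap 283,720.00 Cr − YTD 279,941.00 Cr = 3,779.00 Cr subject; 1.77% × 3,779.00 Cr = 66.89 Cr
Pension Levy: 1% × 7,220.00 Cr = 72.20 Cr
Total: 1,111.87 Cr + 66.89 Cr + 72.20 Cr = 1,250.96 Cr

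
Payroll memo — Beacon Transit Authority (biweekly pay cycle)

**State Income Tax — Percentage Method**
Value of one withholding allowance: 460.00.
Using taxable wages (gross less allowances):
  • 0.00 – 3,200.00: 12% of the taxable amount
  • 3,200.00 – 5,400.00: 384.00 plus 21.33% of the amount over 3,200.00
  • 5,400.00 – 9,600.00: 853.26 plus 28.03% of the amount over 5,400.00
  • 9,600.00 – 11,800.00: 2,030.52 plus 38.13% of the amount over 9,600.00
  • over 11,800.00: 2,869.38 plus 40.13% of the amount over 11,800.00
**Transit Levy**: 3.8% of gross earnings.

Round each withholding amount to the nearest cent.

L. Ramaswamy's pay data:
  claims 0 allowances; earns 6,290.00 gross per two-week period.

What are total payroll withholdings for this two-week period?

1,341.75

State Income Tax: taxable = 6,290.00
  853.26 + 28.03% × (6,290.00 − 5,400.00) = 853.26 + 28.03% × 890.00 = 1,102.73
Transit Levy: 3.8% × 6,290.00 = 239.02
Total: 1,102.73 + 239.02 = 1,341.75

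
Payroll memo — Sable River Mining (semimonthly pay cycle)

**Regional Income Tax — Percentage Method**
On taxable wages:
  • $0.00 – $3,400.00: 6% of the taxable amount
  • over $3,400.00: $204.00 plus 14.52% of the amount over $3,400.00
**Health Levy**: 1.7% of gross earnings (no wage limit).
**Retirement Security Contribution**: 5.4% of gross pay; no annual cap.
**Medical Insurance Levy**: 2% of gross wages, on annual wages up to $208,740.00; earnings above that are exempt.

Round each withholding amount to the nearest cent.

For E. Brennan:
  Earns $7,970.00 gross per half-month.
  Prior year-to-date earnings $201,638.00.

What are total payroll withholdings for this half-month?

$1,575.47

Regional Income Tax: taxable = $7,970.00
  $204.00 + 14.52% × ($7,970.00 − $3,400.00) = $204.00 + 14.52% × $4,570.00 = $867.56
Health Levy: 1.7% × $7,970.00 = $135.49
Retirement Security Contribution: 5.4% × $7,970.00 = $430.38
Medical Insurance Levy: cap $208,740.00 − YTD $201,638.00 = $7,102.00 subject; 2% × $7,102.00 = $142.04
Total: $867.56 + $135.49 + $430.38 + $142.04 = $1,575.47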